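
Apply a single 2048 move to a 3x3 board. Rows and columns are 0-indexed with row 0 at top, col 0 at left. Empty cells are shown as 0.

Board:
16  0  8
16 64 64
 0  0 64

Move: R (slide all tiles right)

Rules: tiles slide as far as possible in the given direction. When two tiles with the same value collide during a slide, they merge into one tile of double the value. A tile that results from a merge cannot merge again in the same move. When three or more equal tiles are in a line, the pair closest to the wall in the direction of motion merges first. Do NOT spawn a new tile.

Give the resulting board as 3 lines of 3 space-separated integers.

Answer:   0  16   8
  0  16 128
  0   0  64

Derivation:
Slide right:
row 0: [16, 0, 8] -> [0, 16, 8]
row 1: [16, 64, 64] -> [0, 16, 128]
row 2: [0, 0, 64] -> [0, 0, 64]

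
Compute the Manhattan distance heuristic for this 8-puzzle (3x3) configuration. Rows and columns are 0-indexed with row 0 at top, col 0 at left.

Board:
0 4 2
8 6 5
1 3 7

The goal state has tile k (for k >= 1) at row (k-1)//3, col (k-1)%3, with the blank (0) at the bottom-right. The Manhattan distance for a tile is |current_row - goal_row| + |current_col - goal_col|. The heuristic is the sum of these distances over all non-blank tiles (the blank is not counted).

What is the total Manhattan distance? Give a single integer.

Answer: 14

Derivation:
Tile 4: (0,1)->(1,0) = 2
Tile 2: (0,2)->(0,1) = 1
Tile 8: (1,0)->(2,1) = 2
Tile 6: (1,1)->(1,2) = 1
Tile 5: (1,2)->(1,1) = 1
Tile 1: (2,0)->(0,0) = 2
Tile 3: (2,1)->(0,2) = 3
Tile 7: (2,2)->(2,0) = 2
Sum: 2 + 1 + 2 + 1 + 1 + 2 + 3 + 2 = 14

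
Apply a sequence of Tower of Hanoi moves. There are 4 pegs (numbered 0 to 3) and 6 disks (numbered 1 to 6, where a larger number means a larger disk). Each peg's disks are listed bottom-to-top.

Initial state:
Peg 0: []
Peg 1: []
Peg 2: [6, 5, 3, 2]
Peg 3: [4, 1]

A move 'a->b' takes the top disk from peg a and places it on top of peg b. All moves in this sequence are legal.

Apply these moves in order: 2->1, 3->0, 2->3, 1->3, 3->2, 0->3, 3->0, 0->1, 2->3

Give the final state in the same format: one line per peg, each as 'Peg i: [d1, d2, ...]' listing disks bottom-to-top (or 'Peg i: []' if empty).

After move 1 (2->1):
Peg 0: []
Peg 1: [2]
Peg 2: [6, 5, 3]
Peg 3: [4, 1]

After move 2 (3->0):
Peg 0: [1]
Peg 1: [2]
Peg 2: [6, 5, 3]
Peg 3: [4]

After move 3 (2->3):
Peg 0: [1]
Peg 1: [2]
Peg 2: [6, 5]
Peg 3: [4, 3]

After move 4 (1->3):
Peg 0: [1]
Peg 1: []
Peg 2: [6, 5]
Peg 3: [4, 3, 2]

After move 5 (3->2):
Peg 0: [1]
Peg 1: []
Peg 2: [6, 5, 2]
Peg 3: [4, 3]

After move 6 (0->3):
Peg 0: []
Peg 1: []
Peg 2: [6, 5, 2]
Peg 3: [4, 3, 1]

After move 7 (3->0):
Peg 0: [1]
Peg 1: []
Peg 2: [6, 5, 2]
Peg 3: [4, 3]

After move 8 (0->1):
Peg 0: []
Peg 1: [1]
Peg 2: [6, 5, 2]
Peg 3: [4, 3]

After move 9 (2->3):
Peg 0: []
Peg 1: [1]
Peg 2: [6, 5]
Peg 3: [4, 3, 2]

Answer: Peg 0: []
Peg 1: [1]
Peg 2: [6, 5]
Peg 3: [4, 3, 2]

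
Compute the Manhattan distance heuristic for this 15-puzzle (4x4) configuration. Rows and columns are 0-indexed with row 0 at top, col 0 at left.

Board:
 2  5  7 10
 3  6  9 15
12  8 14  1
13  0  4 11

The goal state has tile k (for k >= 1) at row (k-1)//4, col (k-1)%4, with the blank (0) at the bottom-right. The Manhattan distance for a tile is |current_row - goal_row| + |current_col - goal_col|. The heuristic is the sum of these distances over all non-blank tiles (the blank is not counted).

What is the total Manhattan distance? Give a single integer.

Tile 2: at (0,0), goal (0,1), distance |0-0|+|0-1| = 1
Tile 5: at (0,1), goal (1,0), distance |0-1|+|1-0| = 2
Tile 7: at (0,2), goal (1,2), distance |0-1|+|2-2| = 1
Tile 10: at (0,3), goal (2,1), distance |0-2|+|3-1| = 4
Tile 3: at (1,0), goal (0,2), distance |1-0|+|0-2| = 3
Tile 6: at (1,1), goal (1,1), distance |1-1|+|1-1| = 0
Tile 9: at (1,2), goal (2,0), distance |1-2|+|2-0| = 3
Tile 15: at (1,3), goal (3,2), distance |1-3|+|3-2| = 3
Tile 12: at (2,0), goal (2,3), distance |2-2|+|0-3| = 3
Tile 8: at (2,1), goal (1,3), distance |2-1|+|1-3| = 3
Tile 14: at (2,2), goal (3,1), distance |2-3|+|2-1| = 2
Tile 1: at (2,3), goal (0,0), distance |2-0|+|3-0| = 5
Tile 13: at (3,0), goal (3,0), distance |3-3|+|0-0| = 0
Tile 4: at (3,2), goal (0,3), distance |3-0|+|2-3| = 4
Tile 11: at (3,3), goal (2,2), distance |3-2|+|3-2| = 2
Sum: 1 + 2 + 1 + 4 + 3 + 0 + 3 + 3 + 3 + 3 + 2 + 5 + 0 + 4 + 2 = 36

Answer: 36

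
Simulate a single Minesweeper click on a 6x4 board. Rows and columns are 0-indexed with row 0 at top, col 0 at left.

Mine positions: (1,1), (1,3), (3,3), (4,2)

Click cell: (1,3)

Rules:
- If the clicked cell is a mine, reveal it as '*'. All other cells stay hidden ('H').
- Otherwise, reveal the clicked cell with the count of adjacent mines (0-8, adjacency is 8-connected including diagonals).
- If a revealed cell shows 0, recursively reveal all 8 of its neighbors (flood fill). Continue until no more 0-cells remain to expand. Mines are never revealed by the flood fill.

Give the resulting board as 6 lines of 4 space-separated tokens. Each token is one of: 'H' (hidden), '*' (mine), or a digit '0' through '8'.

H H H H
H H H *
H H H H
H H H H
H H H H
H H H H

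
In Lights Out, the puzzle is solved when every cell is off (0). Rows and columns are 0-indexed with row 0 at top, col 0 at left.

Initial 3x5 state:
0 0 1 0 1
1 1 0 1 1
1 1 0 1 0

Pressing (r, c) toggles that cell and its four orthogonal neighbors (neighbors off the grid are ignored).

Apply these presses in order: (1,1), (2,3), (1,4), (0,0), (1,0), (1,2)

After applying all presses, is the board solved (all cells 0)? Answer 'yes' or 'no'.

Answer: yes

Derivation:
After press 1 at (1,1):
0 1 1 0 1
0 0 1 1 1
1 0 0 1 0

After press 2 at (2,3):
0 1 1 0 1
0 0 1 0 1
1 0 1 0 1

After press 3 at (1,4):
0 1 1 0 0
0 0 1 1 0
1 0 1 0 0

After press 4 at (0,0):
1 0 1 0 0
1 0 1 1 0
1 0 1 0 0

After press 5 at (1,0):
0 0 1 0 0
0 1 1 1 0
0 0 1 0 0

After press 6 at (1,2):
0 0 0 0 0
0 0 0 0 0
0 0 0 0 0

Lights still on: 0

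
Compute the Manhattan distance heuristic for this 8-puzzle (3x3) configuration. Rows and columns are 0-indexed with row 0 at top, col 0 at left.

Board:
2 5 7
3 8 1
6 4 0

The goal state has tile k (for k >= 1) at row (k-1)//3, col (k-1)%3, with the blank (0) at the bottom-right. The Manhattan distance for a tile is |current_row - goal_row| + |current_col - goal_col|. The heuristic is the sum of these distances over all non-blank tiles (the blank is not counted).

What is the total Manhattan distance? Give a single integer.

Answer: 18

Derivation:
Tile 2: (0,0)->(0,1) = 1
Tile 5: (0,1)->(1,1) = 1
Tile 7: (0,2)->(2,0) = 4
Tile 3: (1,0)->(0,2) = 3
Tile 8: (1,1)->(2,1) = 1
Tile 1: (1,2)->(0,0) = 3
Tile 6: (2,0)->(1,2) = 3
Tile 4: (2,1)->(1,0) = 2
Sum: 1 + 1 + 4 + 3 + 1 + 3 + 3 + 2 = 18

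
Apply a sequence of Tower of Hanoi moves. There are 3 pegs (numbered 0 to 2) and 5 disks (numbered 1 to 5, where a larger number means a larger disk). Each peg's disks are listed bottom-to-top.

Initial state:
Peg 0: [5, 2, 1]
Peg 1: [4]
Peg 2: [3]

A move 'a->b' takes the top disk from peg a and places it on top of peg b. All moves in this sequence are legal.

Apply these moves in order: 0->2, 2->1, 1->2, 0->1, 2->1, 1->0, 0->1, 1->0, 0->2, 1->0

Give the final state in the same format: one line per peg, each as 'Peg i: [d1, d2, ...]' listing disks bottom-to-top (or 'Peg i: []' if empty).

Answer: Peg 0: [5, 2]
Peg 1: [4]
Peg 2: [3, 1]

Derivation:
After move 1 (0->2):
Peg 0: [5, 2]
Peg 1: [4]
Peg 2: [3, 1]

After move 2 (2->1):
Peg 0: [5, 2]
Peg 1: [4, 1]
Peg 2: [3]

After move 3 (1->2):
Peg 0: [5, 2]
Peg 1: [4]
Peg 2: [3, 1]

After move 4 (0->1):
Peg 0: [5]
Peg 1: [4, 2]
Peg 2: [3, 1]

After move 5 (2->1):
Peg 0: [5]
Peg 1: [4, 2, 1]
Peg 2: [3]

After move 6 (1->0):
Peg 0: [5, 1]
Peg 1: [4, 2]
Peg 2: [3]

After move 7 (0->1):
Peg 0: [5]
Peg 1: [4, 2, 1]
Peg 2: [3]

After move 8 (1->0):
Peg 0: [5, 1]
Peg 1: [4, 2]
Peg 2: [3]

After move 9 (0->2):
Peg 0: [5]
Peg 1: [4, 2]
Peg 2: [3, 1]

After move 10 (1->0):
Peg 0: [5, 2]
Peg 1: [4]
Peg 2: [3, 1]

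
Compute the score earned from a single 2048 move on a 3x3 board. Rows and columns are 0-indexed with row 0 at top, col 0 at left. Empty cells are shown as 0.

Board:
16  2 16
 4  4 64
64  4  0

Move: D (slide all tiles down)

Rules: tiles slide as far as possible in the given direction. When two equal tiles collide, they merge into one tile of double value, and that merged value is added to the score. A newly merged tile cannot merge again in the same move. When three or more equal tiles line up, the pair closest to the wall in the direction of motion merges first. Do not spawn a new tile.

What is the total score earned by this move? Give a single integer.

Slide down:
col 0: [16, 4, 64] -> [16, 4, 64]  score +0 (running 0)
col 1: [2, 4, 4] -> [0, 2, 8]  score +8 (running 8)
col 2: [16, 64, 0] -> [0, 16, 64]  score +0 (running 8)
Board after move:
16  0  0
 4  2 16
64  8 64

Answer: 8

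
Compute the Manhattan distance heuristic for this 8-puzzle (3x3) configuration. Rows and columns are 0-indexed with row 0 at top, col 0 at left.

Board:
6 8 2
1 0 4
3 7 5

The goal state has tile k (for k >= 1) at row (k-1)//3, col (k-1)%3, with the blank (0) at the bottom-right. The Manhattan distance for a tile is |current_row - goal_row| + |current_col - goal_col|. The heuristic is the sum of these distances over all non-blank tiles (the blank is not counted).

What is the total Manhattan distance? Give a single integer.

Answer: 16

Derivation:
Tile 6: at (0,0), goal (1,2), distance |0-1|+|0-2| = 3
Tile 8: at (0,1), goal (2,1), distance |0-2|+|1-1| = 2
Tile 2: at (0,2), goal (0,1), distance |0-0|+|2-1| = 1
Tile 1: at (1,0), goal (0,0), distance |1-0|+|0-0| = 1
Tile 4: at (1,2), goal (1,0), distance |1-1|+|2-0| = 2
Tile 3: at (2,0), goal (0,2), distance |2-0|+|0-2| = 4
Tile 7: at (2,1), goal (2,0), distance |2-2|+|1-0| = 1
Tile 5: at (2,2), goal (1,1), distance |2-1|+|2-1| = 2
Sum: 3 + 2 + 1 + 1 + 2 + 4 + 1 + 2 = 16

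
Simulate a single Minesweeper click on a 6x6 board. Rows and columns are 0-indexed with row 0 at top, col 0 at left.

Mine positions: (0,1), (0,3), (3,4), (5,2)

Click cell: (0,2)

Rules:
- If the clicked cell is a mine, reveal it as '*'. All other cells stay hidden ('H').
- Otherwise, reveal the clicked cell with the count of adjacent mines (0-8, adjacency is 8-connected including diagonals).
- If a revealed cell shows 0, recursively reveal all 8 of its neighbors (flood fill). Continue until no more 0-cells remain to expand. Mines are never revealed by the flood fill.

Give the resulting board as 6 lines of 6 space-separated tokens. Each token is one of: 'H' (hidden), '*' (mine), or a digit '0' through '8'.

H H 2 H H H
H H H H H H
H H H H H H
H H H H H H
H H H H H H
H H H H H H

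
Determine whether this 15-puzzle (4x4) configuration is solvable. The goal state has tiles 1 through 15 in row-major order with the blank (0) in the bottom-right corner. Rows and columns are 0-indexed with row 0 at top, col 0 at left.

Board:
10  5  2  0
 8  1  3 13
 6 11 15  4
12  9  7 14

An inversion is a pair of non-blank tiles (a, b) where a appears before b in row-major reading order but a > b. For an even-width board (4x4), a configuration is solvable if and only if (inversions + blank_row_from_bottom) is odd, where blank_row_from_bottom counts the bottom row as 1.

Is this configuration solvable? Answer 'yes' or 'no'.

Inversions: 37
Blank is in row 0 (0-indexed from top), which is row 4 counting from the bottom (bottom = 1).
37 + 4 = 41, which is odd, so the puzzle is solvable.

Answer: yes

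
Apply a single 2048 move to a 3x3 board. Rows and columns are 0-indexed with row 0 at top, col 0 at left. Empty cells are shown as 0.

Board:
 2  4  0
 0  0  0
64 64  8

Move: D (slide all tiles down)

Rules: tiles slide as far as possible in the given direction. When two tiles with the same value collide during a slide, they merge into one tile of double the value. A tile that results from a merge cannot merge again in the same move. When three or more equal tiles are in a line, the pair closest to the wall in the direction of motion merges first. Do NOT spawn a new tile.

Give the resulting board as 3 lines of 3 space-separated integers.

Answer:  0  0  0
 2  4  0
64 64  8

Derivation:
Slide down:
col 0: [2, 0, 64] -> [0, 2, 64]
col 1: [4, 0, 64] -> [0, 4, 64]
col 2: [0, 0, 8] -> [0, 0, 8]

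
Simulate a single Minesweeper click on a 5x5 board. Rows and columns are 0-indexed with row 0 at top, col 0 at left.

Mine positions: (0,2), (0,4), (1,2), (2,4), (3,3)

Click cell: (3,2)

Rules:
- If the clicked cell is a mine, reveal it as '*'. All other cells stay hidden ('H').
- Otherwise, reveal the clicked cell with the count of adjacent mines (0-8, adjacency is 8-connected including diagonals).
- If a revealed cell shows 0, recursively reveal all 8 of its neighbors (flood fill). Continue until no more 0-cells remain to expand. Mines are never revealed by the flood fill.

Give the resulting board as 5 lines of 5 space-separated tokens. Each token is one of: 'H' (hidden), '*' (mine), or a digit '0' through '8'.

H H H H H
H H H H H
H H H H H
H H 1 H H
H H H H H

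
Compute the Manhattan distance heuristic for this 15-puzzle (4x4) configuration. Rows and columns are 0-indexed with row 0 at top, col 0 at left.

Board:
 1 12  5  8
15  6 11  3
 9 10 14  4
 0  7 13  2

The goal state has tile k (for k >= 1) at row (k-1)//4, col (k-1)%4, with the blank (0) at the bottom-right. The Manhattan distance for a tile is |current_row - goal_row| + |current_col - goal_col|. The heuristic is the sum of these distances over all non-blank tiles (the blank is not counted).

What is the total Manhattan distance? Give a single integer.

Tile 1: at (0,0), goal (0,0), distance |0-0|+|0-0| = 0
Tile 12: at (0,1), goal (2,3), distance |0-2|+|1-3| = 4
Tile 5: at (0,2), goal (1,0), distance |0-1|+|2-0| = 3
Tile 8: at (0,3), goal (1,3), distance |0-1|+|3-3| = 1
Tile 15: at (1,0), goal (3,2), distance |1-3|+|0-2| = 4
Tile 6: at (1,1), goal (1,1), distance |1-1|+|1-1| = 0
Tile 11: at (1,2), goal (2,2), distance |1-2|+|2-2| = 1
Tile 3: at (1,3), goal (0,2), distance |1-0|+|3-2| = 2
Tile 9: at (2,0), goal (2,0), distance |2-2|+|0-0| = 0
Tile 10: at (2,1), goal (2,1), distance |2-2|+|1-1| = 0
Tile 14: at (2,2), goal (3,1), distance |2-3|+|2-1| = 2
Tile 4: at (2,3), goal (0,3), distance |2-0|+|3-3| = 2
Tile 7: at (3,1), goal (1,2), distance |3-1|+|1-2| = 3
Tile 13: at (3,2), goal (3,0), distance |3-3|+|2-0| = 2
Tile 2: at (3,3), goal (0,1), distance |3-0|+|3-1| = 5
Sum: 0 + 4 + 3 + 1 + 4 + 0 + 1 + 2 + 0 + 0 + 2 + 2 + 3 + 2 + 5 = 29

Answer: 29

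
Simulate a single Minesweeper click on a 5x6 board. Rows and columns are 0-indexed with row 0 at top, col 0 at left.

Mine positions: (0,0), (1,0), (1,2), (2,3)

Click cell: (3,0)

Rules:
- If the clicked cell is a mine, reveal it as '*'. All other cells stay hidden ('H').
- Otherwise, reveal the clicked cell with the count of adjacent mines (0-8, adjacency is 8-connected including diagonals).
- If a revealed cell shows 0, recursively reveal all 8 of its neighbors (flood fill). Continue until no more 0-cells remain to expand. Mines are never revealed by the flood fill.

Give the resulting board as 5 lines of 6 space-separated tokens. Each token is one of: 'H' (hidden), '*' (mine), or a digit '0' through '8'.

H H H 1 0 0
H H H 2 1 0
1 2 2 H 1 0
0 0 1 1 1 0
0 0 0 0 0 0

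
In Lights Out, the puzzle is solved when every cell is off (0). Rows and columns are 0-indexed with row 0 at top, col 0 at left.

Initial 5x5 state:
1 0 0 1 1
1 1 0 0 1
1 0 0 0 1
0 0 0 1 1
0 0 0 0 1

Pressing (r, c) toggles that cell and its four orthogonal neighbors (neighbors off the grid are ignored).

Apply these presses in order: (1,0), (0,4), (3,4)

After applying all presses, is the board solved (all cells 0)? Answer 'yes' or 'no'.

Answer: yes

Derivation:
After press 1 at (1,0):
0 0 0 1 1
0 0 0 0 1
0 0 0 0 1
0 0 0 1 1
0 0 0 0 1

After press 2 at (0,4):
0 0 0 0 0
0 0 0 0 0
0 0 0 0 1
0 0 0 1 1
0 0 0 0 1

After press 3 at (3,4):
0 0 0 0 0
0 0 0 0 0
0 0 0 0 0
0 0 0 0 0
0 0 0 0 0

Lights still on: 0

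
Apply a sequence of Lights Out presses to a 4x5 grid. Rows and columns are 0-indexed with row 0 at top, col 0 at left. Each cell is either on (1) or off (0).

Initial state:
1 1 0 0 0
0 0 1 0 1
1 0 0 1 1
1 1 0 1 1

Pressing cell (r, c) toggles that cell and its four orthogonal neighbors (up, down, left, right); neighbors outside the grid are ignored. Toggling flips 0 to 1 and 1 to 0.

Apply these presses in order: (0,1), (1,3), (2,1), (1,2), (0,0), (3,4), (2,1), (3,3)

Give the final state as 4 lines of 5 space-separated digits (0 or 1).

After press 1 at (0,1):
0 0 1 0 0
0 1 1 0 1
1 0 0 1 1
1 1 0 1 1

After press 2 at (1,3):
0 0 1 1 0
0 1 0 1 0
1 0 0 0 1
1 1 0 1 1

After press 3 at (2,1):
0 0 1 1 0
0 0 0 1 0
0 1 1 0 1
1 0 0 1 1

After press 4 at (1,2):
0 0 0 1 0
0 1 1 0 0
0 1 0 0 1
1 0 0 1 1

After press 5 at (0,0):
1 1 0 1 0
1 1 1 0 0
0 1 0 0 1
1 0 0 1 1

After press 6 at (3,4):
1 1 0 1 0
1 1 1 0 0
0 1 0 0 0
1 0 0 0 0

After press 7 at (2,1):
1 1 0 1 0
1 0 1 0 0
1 0 1 0 0
1 1 0 0 0

After press 8 at (3,3):
1 1 0 1 0
1 0 1 0 0
1 0 1 1 0
1 1 1 1 1

Answer: 1 1 0 1 0
1 0 1 0 0
1 0 1 1 0
1 1 1 1 1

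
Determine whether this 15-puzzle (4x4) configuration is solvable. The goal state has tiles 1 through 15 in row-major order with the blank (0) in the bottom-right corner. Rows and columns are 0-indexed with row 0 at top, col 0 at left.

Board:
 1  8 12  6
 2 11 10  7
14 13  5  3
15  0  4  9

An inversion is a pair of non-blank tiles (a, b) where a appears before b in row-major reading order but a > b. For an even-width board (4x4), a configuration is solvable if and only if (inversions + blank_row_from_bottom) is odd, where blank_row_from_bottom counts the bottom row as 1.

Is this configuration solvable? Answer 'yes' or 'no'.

Answer: yes

Derivation:
Inversions: 46
Blank is in row 3 (0-indexed from top), which is row 1 counting from the bottom (bottom = 1).
46 + 1 = 47, which is odd, so the puzzle is solvable.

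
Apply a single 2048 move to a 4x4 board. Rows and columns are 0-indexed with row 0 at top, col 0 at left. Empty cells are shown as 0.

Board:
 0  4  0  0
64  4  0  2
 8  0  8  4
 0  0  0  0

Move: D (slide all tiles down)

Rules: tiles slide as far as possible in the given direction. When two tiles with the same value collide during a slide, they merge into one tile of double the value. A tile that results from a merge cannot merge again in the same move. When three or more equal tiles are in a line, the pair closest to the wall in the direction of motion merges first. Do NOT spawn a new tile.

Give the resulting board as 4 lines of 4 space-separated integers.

Answer:  0  0  0  0
 0  0  0  0
64  0  0  2
 8  8  8  4

Derivation:
Slide down:
col 0: [0, 64, 8, 0] -> [0, 0, 64, 8]
col 1: [4, 4, 0, 0] -> [0, 0, 0, 8]
col 2: [0, 0, 8, 0] -> [0, 0, 0, 8]
col 3: [0, 2, 4, 0] -> [0, 0, 2, 4]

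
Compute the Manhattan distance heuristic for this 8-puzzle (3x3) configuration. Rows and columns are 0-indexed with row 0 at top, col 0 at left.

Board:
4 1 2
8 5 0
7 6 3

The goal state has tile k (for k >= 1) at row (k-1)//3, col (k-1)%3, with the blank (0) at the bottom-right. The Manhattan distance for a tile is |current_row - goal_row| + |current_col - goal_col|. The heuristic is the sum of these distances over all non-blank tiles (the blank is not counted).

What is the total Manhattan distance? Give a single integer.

Answer: 9

Derivation:
Tile 4: (0,0)->(1,0) = 1
Tile 1: (0,1)->(0,0) = 1
Tile 2: (0,2)->(0,1) = 1
Tile 8: (1,0)->(2,1) = 2
Tile 5: (1,1)->(1,1) = 0
Tile 7: (2,0)->(2,0) = 0
Tile 6: (2,1)->(1,2) = 2
Tile 3: (2,2)->(0,2) = 2
Sum: 1 + 1 + 1 + 2 + 0 + 0 + 2 + 2 = 9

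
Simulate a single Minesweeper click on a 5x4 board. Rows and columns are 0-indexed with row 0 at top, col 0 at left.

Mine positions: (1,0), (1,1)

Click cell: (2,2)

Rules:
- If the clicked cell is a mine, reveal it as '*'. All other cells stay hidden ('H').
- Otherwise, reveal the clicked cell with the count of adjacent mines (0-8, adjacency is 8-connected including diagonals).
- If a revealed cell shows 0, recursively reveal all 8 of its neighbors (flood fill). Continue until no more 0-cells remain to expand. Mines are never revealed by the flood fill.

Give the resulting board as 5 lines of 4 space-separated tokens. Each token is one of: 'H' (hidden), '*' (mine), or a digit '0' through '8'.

H H H H
H H H H
H H 1 H
H H H H
H H H H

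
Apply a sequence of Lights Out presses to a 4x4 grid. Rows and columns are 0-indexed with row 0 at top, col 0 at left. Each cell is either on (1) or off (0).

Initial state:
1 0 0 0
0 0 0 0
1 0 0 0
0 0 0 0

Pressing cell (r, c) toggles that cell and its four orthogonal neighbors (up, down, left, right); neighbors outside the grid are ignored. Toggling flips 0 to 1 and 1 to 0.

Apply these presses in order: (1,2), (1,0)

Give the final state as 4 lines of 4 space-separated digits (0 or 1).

After press 1 at (1,2):
1 0 1 0
0 1 1 1
1 0 1 0
0 0 0 0

After press 2 at (1,0):
0 0 1 0
1 0 1 1
0 0 1 0
0 0 0 0

Answer: 0 0 1 0
1 0 1 1
0 0 1 0
0 0 0 0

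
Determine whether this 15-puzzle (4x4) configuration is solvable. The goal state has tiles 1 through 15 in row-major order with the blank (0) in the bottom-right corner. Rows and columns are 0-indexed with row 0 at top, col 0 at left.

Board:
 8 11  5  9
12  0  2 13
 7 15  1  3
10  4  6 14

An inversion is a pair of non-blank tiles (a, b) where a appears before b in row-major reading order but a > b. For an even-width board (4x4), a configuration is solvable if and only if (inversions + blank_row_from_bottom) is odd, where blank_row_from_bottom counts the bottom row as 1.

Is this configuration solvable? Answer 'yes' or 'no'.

Answer: yes

Derivation:
Inversions: 52
Blank is in row 1 (0-indexed from top), which is row 3 counting from the bottom (bottom = 1).
52 + 3 = 55, which is odd, so the puzzle is solvable.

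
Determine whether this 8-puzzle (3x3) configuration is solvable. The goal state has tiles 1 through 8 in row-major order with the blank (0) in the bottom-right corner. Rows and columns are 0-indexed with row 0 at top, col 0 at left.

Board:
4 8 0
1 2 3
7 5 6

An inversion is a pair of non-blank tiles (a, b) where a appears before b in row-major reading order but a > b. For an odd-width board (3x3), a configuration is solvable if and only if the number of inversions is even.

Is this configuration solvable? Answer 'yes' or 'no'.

Inversions (pairs i<j in row-major order where tile[i] > tile[j] > 0): 11
11 is odd, so the puzzle is not solvable.

Answer: no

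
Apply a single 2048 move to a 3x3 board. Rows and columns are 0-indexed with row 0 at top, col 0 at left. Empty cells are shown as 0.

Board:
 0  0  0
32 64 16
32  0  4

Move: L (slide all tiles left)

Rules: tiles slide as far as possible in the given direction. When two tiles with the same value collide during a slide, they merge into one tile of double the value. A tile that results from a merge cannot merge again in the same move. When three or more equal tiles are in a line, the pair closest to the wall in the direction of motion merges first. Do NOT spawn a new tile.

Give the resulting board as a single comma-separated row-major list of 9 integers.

Answer: 0, 0, 0, 32, 64, 16, 32, 4, 0

Derivation:
Slide left:
row 0: [0, 0, 0] -> [0, 0, 0]
row 1: [32, 64, 16] -> [32, 64, 16]
row 2: [32, 0, 4] -> [32, 4, 0]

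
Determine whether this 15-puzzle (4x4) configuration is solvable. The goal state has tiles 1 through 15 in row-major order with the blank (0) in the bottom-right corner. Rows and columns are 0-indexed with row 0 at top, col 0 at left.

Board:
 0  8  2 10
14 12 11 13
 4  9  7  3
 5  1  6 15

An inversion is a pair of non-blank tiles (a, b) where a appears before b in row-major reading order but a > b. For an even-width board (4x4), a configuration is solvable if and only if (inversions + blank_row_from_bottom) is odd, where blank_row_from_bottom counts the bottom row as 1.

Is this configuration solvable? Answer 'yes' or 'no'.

Answer: no

Derivation:
Inversions: 60
Blank is in row 0 (0-indexed from top), which is row 4 counting from the bottom (bottom = 1).
60 + 4 = 64, which is even, so the puzzle is not solvable.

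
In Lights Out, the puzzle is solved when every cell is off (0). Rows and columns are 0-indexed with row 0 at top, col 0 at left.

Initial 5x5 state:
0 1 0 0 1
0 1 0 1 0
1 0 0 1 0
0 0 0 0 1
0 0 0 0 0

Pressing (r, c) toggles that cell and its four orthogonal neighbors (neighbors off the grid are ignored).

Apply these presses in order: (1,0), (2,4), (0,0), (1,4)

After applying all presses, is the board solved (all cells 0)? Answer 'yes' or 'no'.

After press 1 at (1,0):
1 1 0 0 1
1 0 0 1 0
0 0 0 1 0
0 0 0 0 1
0 0 0 0 0

After press 2 at (2,4):
1 1 0 0 1
1 0 0 1 1
0 0 0 0 1
0 0 0 0 0
0 0 0 0 0

After press 3 at (0,0):
0 0 0 0 1
0 0 0 1 1
0 0 0 0 1
0 0 0 0 0
0 0 0 0 0

After press 4 at (1,4):
0 0 0 0 0
0 0 0 0 0
0 0 0 0 0
0 0 0 0 0
0 0 0 0 0

Lights still on: 0

Answer: yes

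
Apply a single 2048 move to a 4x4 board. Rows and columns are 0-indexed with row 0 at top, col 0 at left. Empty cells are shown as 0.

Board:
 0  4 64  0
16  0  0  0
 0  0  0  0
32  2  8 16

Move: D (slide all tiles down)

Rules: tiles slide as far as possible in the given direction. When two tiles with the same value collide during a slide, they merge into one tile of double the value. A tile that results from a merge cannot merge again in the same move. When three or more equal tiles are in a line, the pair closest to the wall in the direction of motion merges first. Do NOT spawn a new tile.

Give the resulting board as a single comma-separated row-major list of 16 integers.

Slide down:
col 0: [0, 16, 0, 32] -> [0, 0, 16, 32]
col 1: [4, 0, 0, 2] -> [0, 0, 4, 2]
col 2: [64, 0, 0, 8] -> [0, 0, 64, 8]
col 3: [0, 0, 0, 16] -> [0, 0, 0, 16]

Answer: 0, 0, 0, 0, 0, 0, 0, 0, 16, 4, 64, 0, 32, 2, 8, 16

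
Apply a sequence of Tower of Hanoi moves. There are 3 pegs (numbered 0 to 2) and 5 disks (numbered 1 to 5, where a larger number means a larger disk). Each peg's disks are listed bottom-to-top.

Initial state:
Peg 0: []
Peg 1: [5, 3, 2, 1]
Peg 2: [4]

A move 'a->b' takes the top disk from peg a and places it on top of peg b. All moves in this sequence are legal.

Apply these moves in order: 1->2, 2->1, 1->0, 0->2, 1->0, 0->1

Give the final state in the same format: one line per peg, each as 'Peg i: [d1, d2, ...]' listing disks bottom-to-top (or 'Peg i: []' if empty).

After move 1 (1->2):
Peg 0: []
Peg 1: [5, 3, 2]
Peg 2: [4, 1]

After move 2 (2->1):
Peg 0: []
Peg 1: [5, 3, 2, 1]
Peg 2: [4]

After move 3 (1->0):
Peg 0: [1]
Peg 1: [5, 3, 2]
Peg 2: [4]

After move 4 (0->2):
Peg 0: []
Peg 1: [5, 3, 2]
Peg 2: [4, 1]

After move 5 (1->0):
Peg 0: [2]
Peg 1: [5, 3]
Peg 2: [4, 1]

After move 6 (0->1):
Peg 0: []
Peg 1: [5, 3, 2]
Peg 2: [4, 1]

Answer: Peg 0: []
Peg 1: [5, 3, 2]
Peg 2: [4, 1]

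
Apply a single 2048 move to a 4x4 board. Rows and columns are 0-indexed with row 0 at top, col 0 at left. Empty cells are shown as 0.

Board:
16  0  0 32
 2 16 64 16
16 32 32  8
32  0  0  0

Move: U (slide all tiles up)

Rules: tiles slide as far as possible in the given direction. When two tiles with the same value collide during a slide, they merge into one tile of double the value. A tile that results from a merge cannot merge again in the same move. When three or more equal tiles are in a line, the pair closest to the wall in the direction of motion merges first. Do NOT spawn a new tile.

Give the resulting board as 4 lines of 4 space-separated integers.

Slide up:
col 0: [16, 2, 16, 32] -> [16, 2, 16, 32]
col 1: [0, 16, 32, 0] -> [16, 32, 0, 0]
col 2: [0, 64, 32, 0] -> [64, 32, 0, 0]
col 3: [32, 16, 8, 0] -> [32, 16, 8, 0]

Answer: 16 16 64 32
 2 32 32 16
16  0  0  8
32  0  0  0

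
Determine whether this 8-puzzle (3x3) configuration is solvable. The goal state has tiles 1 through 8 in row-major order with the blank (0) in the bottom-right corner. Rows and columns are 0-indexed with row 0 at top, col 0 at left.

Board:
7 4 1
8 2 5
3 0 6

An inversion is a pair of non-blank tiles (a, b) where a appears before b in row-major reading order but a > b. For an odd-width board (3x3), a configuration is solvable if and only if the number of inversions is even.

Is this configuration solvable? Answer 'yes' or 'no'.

Answer: yes

Derivation:
Inversions (pairs i<j in row-major order where tile[i] > tile[j] > 0): 14
14 is even, so the puzzle is solvable.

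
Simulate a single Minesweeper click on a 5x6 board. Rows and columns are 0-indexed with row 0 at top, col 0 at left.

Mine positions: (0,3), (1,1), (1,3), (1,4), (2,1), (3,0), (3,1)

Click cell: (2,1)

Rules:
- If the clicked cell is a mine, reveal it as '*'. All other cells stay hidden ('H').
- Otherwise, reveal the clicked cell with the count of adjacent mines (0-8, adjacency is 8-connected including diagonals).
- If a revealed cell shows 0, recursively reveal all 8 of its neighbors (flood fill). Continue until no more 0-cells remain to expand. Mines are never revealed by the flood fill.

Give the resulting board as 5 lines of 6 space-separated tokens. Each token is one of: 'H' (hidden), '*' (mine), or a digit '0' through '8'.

H H H H H H
H H H H H H
H * H H H H
H H H H H H
H H H H H H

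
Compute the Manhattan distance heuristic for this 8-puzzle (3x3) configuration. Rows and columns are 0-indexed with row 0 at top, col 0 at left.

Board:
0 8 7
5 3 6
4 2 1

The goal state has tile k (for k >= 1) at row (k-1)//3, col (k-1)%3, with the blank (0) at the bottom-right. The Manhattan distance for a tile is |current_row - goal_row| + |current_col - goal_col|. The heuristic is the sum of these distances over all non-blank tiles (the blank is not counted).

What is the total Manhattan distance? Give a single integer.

Answer: 16

Derivation:
Tile 8: at (0,1), goal (2,1), distance |0-2|+|1-1| = 2
Tile 7: at (0,2), goal (2,0), distance |0-2|+|2-0| = 4
Tile 5: at (1,0), goal (1,1), distance |1-1|+|0-1| = 1
Tile 3: at (1,1), goal (0,2), distance |1-0|+|1-2| = 2
Tile 6: at (1,2), goal (1,2), distance |1-1|+|2-2| = 0
Tile 4: at (2,0), goal (1,0), distance |2-1|+|0-0| = 1
Tile 2: at (2,1), goal (0,1), distance |2-0|+|1-1| = 2
Tile 1: at (2,2), goal (0,0), distance |2-0|+|2-0| = 4
Sum: 2 + 4 + 1 + 2 + 0 + 1 + 2 + 4 = 16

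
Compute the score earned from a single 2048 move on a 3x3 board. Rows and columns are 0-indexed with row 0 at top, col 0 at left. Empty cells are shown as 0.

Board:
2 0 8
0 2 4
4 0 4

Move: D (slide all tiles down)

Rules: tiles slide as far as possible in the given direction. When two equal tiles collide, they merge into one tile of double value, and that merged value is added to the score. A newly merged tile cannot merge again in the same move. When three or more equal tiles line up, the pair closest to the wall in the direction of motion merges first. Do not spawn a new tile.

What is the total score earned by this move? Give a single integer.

Slide down:
col 0: [2, 0, 4] -> [0, 2, 4]  score +0 (running 0)
col 1: [0, 2, 0] -> [0, 0, 2]  score +0 (running 0)
col 2: [8, 4, 4] -> [0, 8, 8]  score +8 (running 8)
Board after move:
0 0 0
2 0 8
4 2 8

Answer: 8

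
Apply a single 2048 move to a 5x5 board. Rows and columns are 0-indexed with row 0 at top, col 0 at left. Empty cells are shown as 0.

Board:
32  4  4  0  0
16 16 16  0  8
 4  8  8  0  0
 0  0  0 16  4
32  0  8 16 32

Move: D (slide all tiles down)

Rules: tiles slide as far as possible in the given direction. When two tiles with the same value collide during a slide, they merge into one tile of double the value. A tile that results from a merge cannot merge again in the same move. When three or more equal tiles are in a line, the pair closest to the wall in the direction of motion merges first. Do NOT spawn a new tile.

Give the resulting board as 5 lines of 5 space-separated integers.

Answer:  0  0  0  0  0
32  0  0  0  0
16  4  4  0  8
 4 16 16  0  4
32  8 16 32 32

Derivation:
Slide down:
col 0: [32, 16, 4, 0, 32] -> [0, 32, 16, 4, 32]
col 1: [4, 16, 8, 0, 0] -> [0, 0, 4, 16, 8]
col 2: [4, 16, 8, 0, 8] -> [0, 0, 4, 16, 16]
col 3: [0, 0, 0, 16, 16] -> [0, 0, 0, 0, 32]
col 4: [0, 8, 0, 4, 32] -> [0, 0, 8, 4, 32]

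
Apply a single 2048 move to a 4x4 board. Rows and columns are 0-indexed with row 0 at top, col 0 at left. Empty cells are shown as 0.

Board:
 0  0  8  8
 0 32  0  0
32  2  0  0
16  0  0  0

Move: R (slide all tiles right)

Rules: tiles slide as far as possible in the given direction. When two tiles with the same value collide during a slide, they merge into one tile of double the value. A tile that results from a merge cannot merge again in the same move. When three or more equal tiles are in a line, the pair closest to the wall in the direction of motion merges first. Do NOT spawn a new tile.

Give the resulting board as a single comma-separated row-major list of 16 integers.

Answer: 0, 0, 0, 16, 0, 0, 0, 32, 0, 0, 32, 2, 0, 0, 0, 16

Derivation:
Slide right:
row 0: [0, 0, 8, 8] -> [0, 0, 0, 16]
row 1: [0, 32, 0, 0] -> [0, 0, 0, 32]
row 2: [32, 2, 0, 0] -> [0, 0, 32, 2]
row 3: [16, 0, 0, 0] -> [0, 0, 0, 16]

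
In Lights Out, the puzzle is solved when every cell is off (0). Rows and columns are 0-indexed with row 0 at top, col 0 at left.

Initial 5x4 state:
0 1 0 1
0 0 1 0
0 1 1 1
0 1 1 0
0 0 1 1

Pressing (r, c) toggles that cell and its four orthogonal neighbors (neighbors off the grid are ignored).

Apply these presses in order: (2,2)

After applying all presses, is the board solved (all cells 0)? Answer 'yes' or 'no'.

Answer: no

Derivation:
After press 1 at (2,2):
0 1 0 1
0 0 0 0
0 0 0 0
0 1 0 0
0 0 1 1

Lights still on: 5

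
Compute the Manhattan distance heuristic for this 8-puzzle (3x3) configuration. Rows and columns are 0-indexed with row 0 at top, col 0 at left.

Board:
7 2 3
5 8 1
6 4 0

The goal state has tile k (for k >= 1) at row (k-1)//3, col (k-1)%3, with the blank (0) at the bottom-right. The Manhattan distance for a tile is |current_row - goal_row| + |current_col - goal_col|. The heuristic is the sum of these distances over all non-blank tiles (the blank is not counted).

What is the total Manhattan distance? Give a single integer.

Answer: 12

Derivation:
Tile 7: (0,0)->(2,0) = 2
Tile 2: (0,1)->(0,1) = 0
Tile 3: (0,2)->(0,2) = 0
Tile 5: (1,0)->(1,1) = 1
Tile 8: (1,1)->(2,1) = 1
Tile 1: (1,2)->(0,0) = 3
Tile 6: (2,0)->(1,2) = 3
Tile 4: (2,1)->(1,0) = 2
Sum: 2 + 0 + 0 + 1 + 1 + 3 + 3 + 2 = 12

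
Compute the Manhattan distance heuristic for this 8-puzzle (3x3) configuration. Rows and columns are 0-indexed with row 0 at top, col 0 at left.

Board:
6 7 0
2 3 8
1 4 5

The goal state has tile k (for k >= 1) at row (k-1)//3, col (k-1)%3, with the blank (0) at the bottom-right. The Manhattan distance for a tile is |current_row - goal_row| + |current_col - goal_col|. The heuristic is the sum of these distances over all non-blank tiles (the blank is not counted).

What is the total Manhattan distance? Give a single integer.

Tile 6: (0,0)->(1,2) = 3
Tile 7: (0,1)->(2,0) = 3
Tile 2: (1,0)->(0,1) = 2
Tile 3: (1,1)->(0,2) = 2
Tile 8: (1,2)->(2,1) = 2
Tile 1: (2,0)->(0,0) = 2
Tile 4: (2,1)->(1,0) = 2
Tile 5: (2,2)->(1,1) = 2
Sum: 3 + 3 + 2 + 2 + 2 + 2 + 2 + 2 = 18

Answer: 18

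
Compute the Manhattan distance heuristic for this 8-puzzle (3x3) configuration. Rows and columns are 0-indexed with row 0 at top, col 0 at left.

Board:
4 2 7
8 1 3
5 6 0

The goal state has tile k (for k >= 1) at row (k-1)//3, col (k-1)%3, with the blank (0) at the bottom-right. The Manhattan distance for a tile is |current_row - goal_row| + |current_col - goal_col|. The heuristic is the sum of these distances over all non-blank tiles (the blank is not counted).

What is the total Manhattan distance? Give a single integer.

Answer: 14

Derivation:
Tile 4: (0,0)->(1,0) = 1
Tile 2: (0,1)->(0,1) = 0
Tile 7: (0,2)->(2,0) = 4
Tile 8: (1,0)->(2,1) = 2
Tile 1: (1,1)->(0,0) = 2
Tile 3: (1,2)->(0,2) = 1
Tile 5: (2,0)->(1,1) = 2
Tile 6: (2,1)->(1,2) = 2
Sum: 1 + 0 + 4 + 2 + 2 + 1 + 2 + 2 = 14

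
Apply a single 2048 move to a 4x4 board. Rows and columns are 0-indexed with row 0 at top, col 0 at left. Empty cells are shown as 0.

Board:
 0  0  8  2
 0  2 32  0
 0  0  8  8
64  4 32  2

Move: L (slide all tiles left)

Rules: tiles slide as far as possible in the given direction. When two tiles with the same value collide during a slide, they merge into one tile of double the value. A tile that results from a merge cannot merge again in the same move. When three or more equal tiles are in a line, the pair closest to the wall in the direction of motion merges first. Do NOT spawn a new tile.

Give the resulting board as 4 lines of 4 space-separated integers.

Slide left:
row 0: [0, 0, 8, 2] -> [8, 2, 0, 0]
row 1: [0, 2, 32, 0] -> [2, 32, 0, 0]
row 2: [0, 0, 8, 8] -> [16, 0, 0, 0]
row 3: [64, 4, 32, 2] -> [64, 4, 32, 2]

Answer:  8  2  0  0
 2 32  0  0
16  0  0  0
64  4 32  2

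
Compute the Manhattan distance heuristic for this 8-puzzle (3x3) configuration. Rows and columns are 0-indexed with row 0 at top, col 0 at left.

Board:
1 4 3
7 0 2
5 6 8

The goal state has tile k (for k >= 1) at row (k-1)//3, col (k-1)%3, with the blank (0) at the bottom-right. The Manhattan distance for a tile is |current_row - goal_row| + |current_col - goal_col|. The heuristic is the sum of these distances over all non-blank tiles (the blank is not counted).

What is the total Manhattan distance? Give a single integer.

Answer: 10

Derivation:
Tile 1: at (0,0), goal (0,0), distance |0-0|+|0-0| = 0
Tile 4: at (0,1), goal (1,0), distance |0-1|+|1-0| = 2
Tile 3: at (0,2), goal (0,2), distance |0-0|+|2-2| = 0
Tile 7: at (1,0), goal (2,0), distance |1-2|+|0-0| = 1
Tile 2: at (1,2), goal (0,1), distance |1-0|+|2-1| = 2
Tile 5: at (2,0), goal (1,1), distance |2-1|+|0-1| = 2
Tile 6: at (2,1), goal (1,2), distance |2-1|+|1-2| = 2
Tile 8: at (2,2), goal (2,1), distance |2-2|+|2-1| = 1
Sum: 0 + 2 + 0 + 1 + 2 + 2 + 2 + 1 = 10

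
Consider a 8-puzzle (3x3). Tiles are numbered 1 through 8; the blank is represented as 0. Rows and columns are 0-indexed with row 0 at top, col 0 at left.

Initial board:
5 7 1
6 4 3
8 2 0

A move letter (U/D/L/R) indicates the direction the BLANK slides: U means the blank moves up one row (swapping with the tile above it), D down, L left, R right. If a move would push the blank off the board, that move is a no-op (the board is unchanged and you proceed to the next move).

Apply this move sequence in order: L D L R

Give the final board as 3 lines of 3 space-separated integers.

After move 1 (L):
5 7 1
6 4 3
8 0 2

After move 2 (D):
5 7 1
6 4 3
8 0 2

After move 3 (L):
5 7 1
6 4 3
0 8 2

After move 4 (R):
5 7 1
6 4 3
8 0 2

Answer: 5 7 1
6 4 3
8 0 2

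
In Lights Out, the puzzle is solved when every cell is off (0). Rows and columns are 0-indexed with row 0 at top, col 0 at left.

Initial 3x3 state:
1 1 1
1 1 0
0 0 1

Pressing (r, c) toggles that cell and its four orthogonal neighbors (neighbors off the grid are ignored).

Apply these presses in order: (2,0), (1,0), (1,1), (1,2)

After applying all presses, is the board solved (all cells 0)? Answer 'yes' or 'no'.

Answer: yes

Derivation:
After press 1 at (2,0):
1 1 1
0 1 0
1 1 1

After press 2 at (1,0):
0 1 1
1 0 0
0 1 1

After press 3 at (1,1):
0 0 1
0 1 1
0 0 1

After press 4 at (1,2):
0 0 0
0 0 0
0 0 0

Lights still on: 0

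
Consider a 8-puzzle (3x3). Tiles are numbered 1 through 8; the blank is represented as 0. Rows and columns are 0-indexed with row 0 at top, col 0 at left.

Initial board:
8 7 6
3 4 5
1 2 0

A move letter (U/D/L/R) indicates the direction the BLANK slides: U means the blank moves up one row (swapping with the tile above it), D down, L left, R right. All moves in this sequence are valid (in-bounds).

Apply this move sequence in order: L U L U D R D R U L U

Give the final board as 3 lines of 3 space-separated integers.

Answer: 8 0 6
3 7 4
1 2 5

Derivation:
After move 1 (L):
8 7 6
3 4 5
1 0 2

After move 2 (U):
8 7 6
3 0 5
1 4 2

After move 3 (L):
8 7 6
0 3 5
1 4 2

After move 4 (U):
0 7 6
8 3 5
1 4 2

After move 5 (D):
8 7 6
0 3 5
1 4 2

After move 6 (R):
8 7 6
3 0 5
1 4 2

After move 7 (D):
8 7 6
3 4 5
1 0 2

After move 8 (R):
8 7 6
3 4 5
1 2 0

After move 9 (U):
8 7 6
3 4 0
1 2 5

After move 10 (L):
8 7 6
3 0 4
1 2 5

After move 11 (U):
8 0 6
3 7 4
1 2 5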